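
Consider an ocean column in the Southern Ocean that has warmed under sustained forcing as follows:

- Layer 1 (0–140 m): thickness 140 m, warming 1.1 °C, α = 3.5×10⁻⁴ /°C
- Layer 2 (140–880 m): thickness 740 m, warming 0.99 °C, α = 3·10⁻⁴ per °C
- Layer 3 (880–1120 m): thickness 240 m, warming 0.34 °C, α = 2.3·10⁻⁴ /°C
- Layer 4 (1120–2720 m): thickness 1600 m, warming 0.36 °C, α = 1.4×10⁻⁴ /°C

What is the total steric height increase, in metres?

Layer 1: 3.5×10⁻⁴ × 1.1 × 140 = 0.05390 m
140–880 m: 3×10⁻⁴ × 0.99 × 740 = 0.21978 m
2.3×10⁻⁴ × 240 × 0.34 = 0.018768 m
0.36 × 1600 × 1.4×10⁻⁴ = 0.08064 m
Δh = 0.05390 + 0.21978 + 0.018768 + 0.08064 = 0.373088 m ≈ 0.37 m

0.37 m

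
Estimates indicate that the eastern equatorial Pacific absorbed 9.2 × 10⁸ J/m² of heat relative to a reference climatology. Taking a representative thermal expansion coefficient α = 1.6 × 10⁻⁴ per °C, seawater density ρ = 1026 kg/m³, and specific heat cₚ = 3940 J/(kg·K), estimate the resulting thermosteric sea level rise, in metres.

about 0.036 m

Δh = αQ/(ρcₚ) = 1.6×10⁻⁴ × 9.2×10⁸ / (1026 × 3940) ≈ 0.036414 m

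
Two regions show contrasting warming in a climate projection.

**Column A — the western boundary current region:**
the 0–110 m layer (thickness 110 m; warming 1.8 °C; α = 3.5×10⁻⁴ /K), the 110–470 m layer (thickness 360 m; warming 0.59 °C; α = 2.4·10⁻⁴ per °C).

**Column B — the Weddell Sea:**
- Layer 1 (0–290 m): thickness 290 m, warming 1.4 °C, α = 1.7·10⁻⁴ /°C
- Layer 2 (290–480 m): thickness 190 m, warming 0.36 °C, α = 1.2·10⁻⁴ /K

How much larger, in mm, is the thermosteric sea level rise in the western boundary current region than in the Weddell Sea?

Δh_A − Δh_B ≈ 43 mm

A 0–110 m: 110 × 3.5×10⁻⁴ × 1.8 = 0.06930 m
A 110–470 m: 360 × 0.59 × 2.4×10⁻⁴ = 0.050976 m
A total: 0.120276 m
B 1.7×10⁻⁴ × 290 × 1.4 = 0.06902 m
B Layer 2: 0.36 × 190 × 1.2×10⁻⁴ = 0.008208 m
B total: 0.077228 m
Difference: 0.120276 − 0.077228 = 0.043048 m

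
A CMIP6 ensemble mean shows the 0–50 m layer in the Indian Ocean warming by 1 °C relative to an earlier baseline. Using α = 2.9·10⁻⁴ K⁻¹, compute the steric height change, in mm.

about 15 mm

Δh = αΔT·H = 2.9×10⁻⁴ × 1 × 50 = 0.01450 m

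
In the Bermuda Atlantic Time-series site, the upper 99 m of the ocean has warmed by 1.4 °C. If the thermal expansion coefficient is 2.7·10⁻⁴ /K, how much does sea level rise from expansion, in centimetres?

Δh = αΔT·H = 2.7×10⁻⁴ × 1.4 × 99 = 0.037422 m

about 3.74 cm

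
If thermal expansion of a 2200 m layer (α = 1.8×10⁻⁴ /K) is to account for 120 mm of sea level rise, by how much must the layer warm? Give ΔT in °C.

ΔT ≈ 0.303 °C

ΔT = Δh/(αH) = 0.12 / (1.8×10⁻⁴ × 2200) ≈ 0.3030 °C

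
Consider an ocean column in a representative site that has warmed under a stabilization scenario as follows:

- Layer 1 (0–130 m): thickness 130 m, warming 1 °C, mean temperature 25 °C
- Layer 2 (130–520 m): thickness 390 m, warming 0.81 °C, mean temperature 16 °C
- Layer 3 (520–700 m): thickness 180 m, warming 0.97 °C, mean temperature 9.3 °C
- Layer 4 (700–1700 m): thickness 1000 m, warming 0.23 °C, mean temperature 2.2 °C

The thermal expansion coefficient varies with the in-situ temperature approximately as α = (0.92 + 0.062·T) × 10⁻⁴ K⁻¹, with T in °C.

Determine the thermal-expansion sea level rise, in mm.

140 mm

Layer 1: α = (0.92 + 0.062×25)×10⁻⁴ = 2.47×10⁻⁴ K⁻¹
Layer 2: α = (0.92 + 0.062×16)×10⁻⁴ = 1.912×10⁻⁴ K⁻¹
Layer 3: α = (0.92 + 0.062×9.3)×10⁻⁴ = 1.4966×10⁻⁴ K⁻¹
Layer 4: α = (0.92 + 0.062×2.2)×10⁻⁴ = 1.0564×10⁻⁴ K⁻¹
2.47×10⁻⁴ × 1 × 130 = 0.03211 m
130–520 m: 390 × 0.81 × 1.912×10⁻⁴ = 0.06040008 m
520–700 m: 1.4966×10⁻⁴ × 180 × 0.97 = 0.026130636 m
Layer 4: 1000 × 0.23 × 1.0564×10⁻⁴ = 0.0242972 m
Δh = 0.03211 + 0.06040008 + 0.026130636 + 0.0242972 = 0.142937916 m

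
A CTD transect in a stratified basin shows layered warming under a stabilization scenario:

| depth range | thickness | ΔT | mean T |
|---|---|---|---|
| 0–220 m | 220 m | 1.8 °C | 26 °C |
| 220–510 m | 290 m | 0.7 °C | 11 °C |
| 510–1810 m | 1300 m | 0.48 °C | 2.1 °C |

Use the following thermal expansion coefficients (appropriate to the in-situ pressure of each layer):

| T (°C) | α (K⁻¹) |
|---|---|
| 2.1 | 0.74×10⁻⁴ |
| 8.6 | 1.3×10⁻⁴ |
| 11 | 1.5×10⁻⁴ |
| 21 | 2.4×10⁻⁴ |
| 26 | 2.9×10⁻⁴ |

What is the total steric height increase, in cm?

19 cm

Layer 1 at 26 °C → α = 2.9×10⁻⁴ K⁻¹
Layer 2 at 11 °C → α = 1.5×10⁻⁴ K⁻¹
Layer 3 at 2.1 °C → α = 0.74×10⁻⁴ K⁻¹
0–220 m: 2.9×10⁻⁴ × 1.8 × 220 = 0.11484 m
220–510 m: 1.5×10⁻⁴ × 290 × 0.7 = 0.03045 m
510–1810 m: 0.74×10⁻⁴ × 1300 × 0.48 = 0.046176 m
Δh = 0.11484 + 0.03045 + 0.046176 = 0.191466 m ≈ 19 cm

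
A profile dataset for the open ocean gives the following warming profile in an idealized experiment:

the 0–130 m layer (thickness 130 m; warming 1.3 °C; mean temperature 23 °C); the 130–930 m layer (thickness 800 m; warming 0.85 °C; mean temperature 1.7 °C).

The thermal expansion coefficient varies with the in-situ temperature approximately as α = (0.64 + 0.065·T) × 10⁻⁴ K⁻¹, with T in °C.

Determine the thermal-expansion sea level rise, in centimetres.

Layer 1: α = (0.64 + 0.065×23)×10⁻⁴ = 2.135×10⁻⁴ K⁻¹
Layer 2: α = (0.64 + 0.065×1.7)×10⁻⁴ = 0.7505×10⁻⁴ K⁻¹
0–130 m: 130 × 2.135×10⁻⁴ × 1.3 = 0.0360815 m
130–930 m: 0.7505×10⁻⁴ × 0.85 × 800 = 0.051034 m
Δh = 0.0360815 + 0.051034 = 0.0871155 m ≈ 8.71 cm

8.71 cm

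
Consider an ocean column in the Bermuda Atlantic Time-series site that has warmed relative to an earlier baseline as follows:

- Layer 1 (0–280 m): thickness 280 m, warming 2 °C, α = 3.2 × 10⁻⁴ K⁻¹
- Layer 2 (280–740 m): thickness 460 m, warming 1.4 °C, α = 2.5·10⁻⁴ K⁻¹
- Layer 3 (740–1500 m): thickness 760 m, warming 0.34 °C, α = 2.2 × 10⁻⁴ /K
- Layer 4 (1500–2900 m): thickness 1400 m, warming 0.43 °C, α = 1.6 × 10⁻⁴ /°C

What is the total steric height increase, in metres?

280 × 3.2×10⁻⁴ × 2 = 0.17920 m
460 × 1.4 × 2.5×10⁻⁴ = 0.16100 m
740–1500 m: 760 × 2.2×10⁻⁴ × 0.34 = 0.056848 m
Layer 4: 0.43 × 1400 × 1.6×10⁻⁴ = 0.09632 m
Δh = 0.17920 + 0.16100 + 0.056848 + 0.09632 = 0.493368 m ≈ 0.493 m

0.493 m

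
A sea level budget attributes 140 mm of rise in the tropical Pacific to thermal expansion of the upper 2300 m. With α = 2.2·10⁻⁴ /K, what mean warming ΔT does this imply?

ΔT ≈ 0.277 °C

ΔT = Δh/(αH) = 0.14 / (2.2×10⁻⁴ × 2300) ≈ 0.2767 °C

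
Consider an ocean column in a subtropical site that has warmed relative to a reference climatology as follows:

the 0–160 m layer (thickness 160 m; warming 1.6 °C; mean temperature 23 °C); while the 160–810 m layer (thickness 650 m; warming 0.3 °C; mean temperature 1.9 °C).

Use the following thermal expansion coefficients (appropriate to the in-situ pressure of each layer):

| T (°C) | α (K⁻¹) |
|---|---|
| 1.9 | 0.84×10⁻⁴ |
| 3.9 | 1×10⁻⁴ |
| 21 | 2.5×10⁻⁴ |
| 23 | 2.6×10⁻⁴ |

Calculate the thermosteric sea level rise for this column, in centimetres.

8.29 cm

Layer 1 at 23 °C → α = 2.6×10⁻⁴ K⁻¹
Layer 2 at 1.9 °C → α = 0.84×10⁻⁴ K⁻¹
Layer 1: 2.6×10⁻⁴ × 160 × 1.6 = 0.06656 m
Layer 2: 0.3 × 650 × 0.84×10⁻⁴ = 0.01638 m
Δh = 0.06656 + 0.01638 = 0.08294 m ≈ 8.29 cm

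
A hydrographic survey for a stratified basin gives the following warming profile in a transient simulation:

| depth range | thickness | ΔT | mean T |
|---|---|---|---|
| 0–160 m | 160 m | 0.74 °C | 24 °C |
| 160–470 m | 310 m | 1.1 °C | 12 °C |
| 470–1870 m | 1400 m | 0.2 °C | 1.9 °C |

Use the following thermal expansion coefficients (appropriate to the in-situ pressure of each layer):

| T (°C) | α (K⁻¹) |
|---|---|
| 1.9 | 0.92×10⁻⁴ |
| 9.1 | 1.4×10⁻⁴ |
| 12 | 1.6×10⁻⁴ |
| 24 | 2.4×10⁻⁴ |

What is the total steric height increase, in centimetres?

Layer 1 at 24 °C → α = 2.4×10⁻⁴ K⁻¹
Layer 2 at 12 °C → α = 1.6×10⁻⁴ K⁻¹
Layer 3 at 1.9 °C → α = 0.92×10⁻⁴ K⁻¹
160 × 0.74 × 2.4×10⁻⁴ = 0.028416 m
1.1 × 310 × 1.6×10⁻⁴ = 0.05456 m
0.2 × 0.92×10⁻⁴ × 1400 = 0.02576 m
Δh = 0.028416 + 0.05456 + 0.02576 = 0.108736 m ≈ 11 cm

Δh ≈ 11 cm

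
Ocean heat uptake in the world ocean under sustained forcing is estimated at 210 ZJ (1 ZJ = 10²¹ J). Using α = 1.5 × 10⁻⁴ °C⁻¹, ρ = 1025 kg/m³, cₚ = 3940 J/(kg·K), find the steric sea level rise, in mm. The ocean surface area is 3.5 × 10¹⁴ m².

about 22.3 mm

Per unit area: Q = 210×10²¹ / (3.5×10¹⁴) = 6×10⁸ J/m²
Δh = αQ/(ρcₚ) = 1.5×10⁻⁴ × 6×10⁸ / (1025 × 3940) ≈ 0.022286 m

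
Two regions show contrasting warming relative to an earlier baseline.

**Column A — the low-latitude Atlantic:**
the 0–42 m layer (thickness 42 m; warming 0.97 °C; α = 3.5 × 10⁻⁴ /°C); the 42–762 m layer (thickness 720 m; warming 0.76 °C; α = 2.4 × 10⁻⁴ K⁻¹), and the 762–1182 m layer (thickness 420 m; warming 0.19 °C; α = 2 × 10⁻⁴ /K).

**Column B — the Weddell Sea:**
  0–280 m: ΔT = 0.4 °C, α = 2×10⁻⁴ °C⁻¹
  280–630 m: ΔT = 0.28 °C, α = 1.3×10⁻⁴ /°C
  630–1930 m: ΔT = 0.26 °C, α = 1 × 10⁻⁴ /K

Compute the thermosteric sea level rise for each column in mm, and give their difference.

A 42 × 0.97 × 3.5×10⁻⁴ = 0.014259 m
A 0.76 × 720 × 2.4×10⁻⁴ = 0.131328 m
A Layer 3: 0.19 × 420 × 2×10⁻⁴ = 0.01596 m
A total: 0.161547 m
B Layer 1: 280 × 0.4 × 2×10⁻⁴ = 0.02240 m
B Layer 2: 0.28 × 350 × 1.3×10⁻⁴ = 0.01274 m
B Layer 3: 1300 × 0.26 × 1×10⁻⁴ = 0.03380 m
B total: 0.06894 m
Difference: 0.161547 − 0.06894 = 0.092607 m

Δh_A ≈ 162 mm, Δh_B ≈ 68.9 mm; difference ≈ 92.6 mm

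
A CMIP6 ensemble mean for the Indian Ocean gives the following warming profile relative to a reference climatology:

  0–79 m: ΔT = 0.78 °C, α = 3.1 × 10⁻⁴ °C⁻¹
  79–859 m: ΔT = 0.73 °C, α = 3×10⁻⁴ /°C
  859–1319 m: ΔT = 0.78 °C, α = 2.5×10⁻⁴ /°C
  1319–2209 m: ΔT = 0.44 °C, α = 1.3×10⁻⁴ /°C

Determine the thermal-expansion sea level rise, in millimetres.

0.78 × 79 × 3.1×10⁻⁴ = 0.0191022 m
780 × 3×10⁻⁴ × 0.73 = 0.17082 m
Layer 3: 2.5×10⁻⁴ × 460 × 0.78 = 0.08970 m
Layer 4: 890 × 0.44 × 1.3×10⁻⁴ = 0.050908 m
Δh = 0.0191022 + 0.17082 + 0.08970 + 0.050908 = 0.3305302 m

Δh = 331 mm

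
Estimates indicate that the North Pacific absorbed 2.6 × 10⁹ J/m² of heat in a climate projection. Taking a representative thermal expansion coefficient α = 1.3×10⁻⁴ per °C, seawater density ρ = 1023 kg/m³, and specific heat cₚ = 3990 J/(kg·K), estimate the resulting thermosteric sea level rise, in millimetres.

Δh = 82.8 mm

Δh = αQ/(ρcₚ) = 1.3×10⁻⁴ × 2.6×10⁹ / (1023 × 3990) ≈ 0.082807 m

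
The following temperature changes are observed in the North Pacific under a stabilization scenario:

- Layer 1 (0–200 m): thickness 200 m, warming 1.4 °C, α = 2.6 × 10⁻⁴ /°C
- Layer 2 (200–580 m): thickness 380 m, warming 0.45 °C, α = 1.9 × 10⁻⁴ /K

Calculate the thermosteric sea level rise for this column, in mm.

105 mm

Layer 1: 1.4 × 2.6×10⁻⁴ × 200 = 0.07280 m
200–580 m: 1.9×10⁻⁴ × 380 × 0.45 = 0.03249 m
Δh = 0.07280 + 0.03249 = 0.10529 m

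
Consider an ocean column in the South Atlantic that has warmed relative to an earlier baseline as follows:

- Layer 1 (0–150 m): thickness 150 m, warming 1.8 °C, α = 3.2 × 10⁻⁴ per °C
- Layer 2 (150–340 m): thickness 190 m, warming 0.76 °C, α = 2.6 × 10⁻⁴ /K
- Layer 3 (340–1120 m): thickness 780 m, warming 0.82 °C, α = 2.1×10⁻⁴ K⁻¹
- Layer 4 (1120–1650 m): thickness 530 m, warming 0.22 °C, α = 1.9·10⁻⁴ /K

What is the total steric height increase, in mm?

0–150 m: 150 × 1.8 × 3.2×10⁻⁴ = 0.08640 m
2.6×10⁻⁴ × 0.76 × 190 = 0.037544 m
Layer 3: 780 × 0.82 × 2.1×10⁻⁴ = 0.134316 m
530 × 0.22 × 1.9×10⁻⁴ = 0.022154 m
Δh = 0.08640 + 0.037544 + 0.134316 + 0.022154 = 0.280414 m

Δh ≈ 280 mm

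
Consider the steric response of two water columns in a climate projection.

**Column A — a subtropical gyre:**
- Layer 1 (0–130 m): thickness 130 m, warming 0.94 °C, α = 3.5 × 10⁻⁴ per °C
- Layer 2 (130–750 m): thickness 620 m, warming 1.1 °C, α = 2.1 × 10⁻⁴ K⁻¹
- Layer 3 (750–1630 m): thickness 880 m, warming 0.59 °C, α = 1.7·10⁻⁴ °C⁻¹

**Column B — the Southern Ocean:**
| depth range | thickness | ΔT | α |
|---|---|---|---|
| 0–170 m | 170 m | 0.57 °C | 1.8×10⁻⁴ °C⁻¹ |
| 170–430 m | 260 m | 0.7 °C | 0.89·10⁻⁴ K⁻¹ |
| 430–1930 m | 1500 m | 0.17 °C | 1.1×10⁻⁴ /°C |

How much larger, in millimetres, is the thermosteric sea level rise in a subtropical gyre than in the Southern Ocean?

A 0–130 m: 0.94 × 130 × 3.5×10⁻⁴ = 0.04277 m
A Layer 2: 2.1×10⁻⁴ × 620 × 1.1 = 0.14322 m
A 0.59 × 880 × 1.7×10⁻⁴ = 0.088264 m
A total: 0.274254 m
B 0.57 × 1.8×10⁻⁴ × 170 = 0.017442 m
B Layer 2: 0.7 × 260 × 0.89×10⁻⁴ = 0.016198 m
B 430–1930 m: 1.1×10⁻⁴ × 0.17 × 1500 = 0.02805 m
B total: 0.06169 m
Difference: 0.274254 − 0.06169 = 0.212564 m

210 mm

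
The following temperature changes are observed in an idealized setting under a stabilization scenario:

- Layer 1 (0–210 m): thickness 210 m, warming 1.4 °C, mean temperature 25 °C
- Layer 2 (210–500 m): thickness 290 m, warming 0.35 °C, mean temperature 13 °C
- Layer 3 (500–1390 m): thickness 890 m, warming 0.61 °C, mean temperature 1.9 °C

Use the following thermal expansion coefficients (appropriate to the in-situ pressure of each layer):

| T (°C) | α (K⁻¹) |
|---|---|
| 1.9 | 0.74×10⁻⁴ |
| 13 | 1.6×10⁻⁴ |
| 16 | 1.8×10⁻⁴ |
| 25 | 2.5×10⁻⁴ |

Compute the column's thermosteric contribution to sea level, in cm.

13 cm

Layer 1 at 25 °C → α = 2.5×10⁻⁴ K⁻¹
Layer 2 at 13 °C → α = 1.6×10⁻⁴ K⁻¹
Layer 3 at 1.9 °C → α = 0.74×10⁻⁴ K⁻¹
Layer 1: 210 × 1.4 × 2.5×10⁻⁴ = 0.07350 m
1.6×10⁻⁴ × 290 × 0.35 = 0.01624 m
Layer 3: 0.74×10⁻⁴ × 0.61 × 890 = 0.0401746 m
Δh = 0.07350 + 0.01624 + 0.0401746 = 0.1299146 m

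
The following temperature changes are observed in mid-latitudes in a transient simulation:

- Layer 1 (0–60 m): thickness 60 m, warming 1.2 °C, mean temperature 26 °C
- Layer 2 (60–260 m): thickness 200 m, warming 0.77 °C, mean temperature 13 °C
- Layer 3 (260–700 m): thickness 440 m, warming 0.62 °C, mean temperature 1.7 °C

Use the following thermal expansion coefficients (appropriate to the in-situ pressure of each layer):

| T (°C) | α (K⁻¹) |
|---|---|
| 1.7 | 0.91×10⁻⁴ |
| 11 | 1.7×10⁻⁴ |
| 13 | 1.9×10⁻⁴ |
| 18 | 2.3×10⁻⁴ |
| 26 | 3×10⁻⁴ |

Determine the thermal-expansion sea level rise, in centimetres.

7.57 cm of thermosteric rise

Layer 1 at 26 °C → α = 3×10⁻⁴ K⁻¹
Layer 2 at 13 °C → α = 1.9×10⁻⁴ K⁻¹
Layer 3 at 1.7 °C → α = 0.91×10⁻⁴ K⁻¹
60 × 3×10⁻⁴ × 1.2 = 0.02160 m
200 × 1.9×10⁻⁴ × 0.77 = 0.02926 m
Layer 3: 0.62 × 0.91×10⁻⁴ × 440 = 0.0248248 m
Δh = 0.02160 + 0.02926 + 0.0248248 = 0.0756848 m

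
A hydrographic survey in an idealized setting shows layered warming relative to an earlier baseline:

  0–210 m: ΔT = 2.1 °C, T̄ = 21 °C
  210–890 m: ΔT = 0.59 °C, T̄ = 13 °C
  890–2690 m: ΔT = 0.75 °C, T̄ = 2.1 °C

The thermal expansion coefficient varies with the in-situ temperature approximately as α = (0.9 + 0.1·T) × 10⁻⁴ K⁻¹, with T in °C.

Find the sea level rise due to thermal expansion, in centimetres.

Δh = 37.0 cm

Layer 1: α = (0.9 + 0.1×21)×10⁻⁴ = 3×10⁻⁴ K⁻¹
Layer 2: α = (0.9 + 0.1×13)×10⁻⁴ = 2.2×10⁻⁴ K⁻¹
Layer 3: α = (0.9 + 0.1×2.1)×10⁻⁴ = 1.11×10⁻⁴ K⁻¹
Layer 1: 2.1 × 210 × 3×10⁻⁴ = 0.13230 m
680 × 2.2×10⁻⁴ × 0.59 = 0.088264 m
0.75 × 1.11×10⁻⁴ × 1800 = 0.14985 m
Δh = 0.13230 + 0.088264 + 0.14985 = 0.370414 m ≈ 37.0 cm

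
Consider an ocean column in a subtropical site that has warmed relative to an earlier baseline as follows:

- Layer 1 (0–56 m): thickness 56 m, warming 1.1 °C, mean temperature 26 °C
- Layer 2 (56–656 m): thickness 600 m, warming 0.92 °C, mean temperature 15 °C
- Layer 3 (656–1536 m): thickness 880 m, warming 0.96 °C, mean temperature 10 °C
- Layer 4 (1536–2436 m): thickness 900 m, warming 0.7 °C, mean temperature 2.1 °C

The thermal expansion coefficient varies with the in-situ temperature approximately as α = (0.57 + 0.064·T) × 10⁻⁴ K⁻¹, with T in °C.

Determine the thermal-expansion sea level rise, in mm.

about 245 mm

Layer 1: α = (0.57 + 0.064×26)×10⁻⁴ = 2.234×10⁻⁴ K⁻¹
Layer 2: α = (0.57 + 0.064×15)×10⁻⁴ = 1.53×10⁻⁴ K⁻¹
Layer 3: α = (0.57 + 0.064×10)×10⁻⁴ = 1.21×10⁻⁴ K⁻¹
Layer 4: α = (0.57 + 0.064×2.1)×10⁻⁴ = 0.7044×10⁻⁴ K⁻¹
Layer 1: 2.234×10⁻⁴ × 56 × 1.1 = 0.01376144 m
Layer 2: 0.92 × 600 × 1.53×10⁻⁴ = 0.084456 m
656–1536 m: 880 × 1.21×10⁻⁴ × 0.96 = 0.1022208 m
0.7044×10⁻⁴ × 0.7 × 900 = 0.0443772 m
Δh = 0.01376144 + 0.084456 + 0.1022208 + 0.0443772 = 0.24481544 m ≈ 245 mm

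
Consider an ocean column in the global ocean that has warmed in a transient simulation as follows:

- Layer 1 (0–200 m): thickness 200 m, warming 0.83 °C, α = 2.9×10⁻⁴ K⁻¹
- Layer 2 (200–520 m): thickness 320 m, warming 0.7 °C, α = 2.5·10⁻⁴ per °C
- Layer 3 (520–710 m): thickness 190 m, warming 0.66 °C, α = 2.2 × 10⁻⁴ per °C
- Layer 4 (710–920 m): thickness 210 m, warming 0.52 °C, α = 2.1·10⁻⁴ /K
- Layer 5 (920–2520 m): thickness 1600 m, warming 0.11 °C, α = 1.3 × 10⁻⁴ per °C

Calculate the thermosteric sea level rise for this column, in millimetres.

Layer 1: 2.9×10⁻⁴ × 0.83 × 200 = 0.04814 m
200–520 m: 2.5×10⁻⁴ × 0.7 × 320 = 0.05600 m
0.66 × 2.2×10⁻⁴ × 190 = 0.027588 m
Layer 4: 2.1×10⁻⁴ × 0.52 × 210 = 0.022932 m
920–2520 m: 1.3×10⁻⁴ × 0.11 × 1600 = 0.02288 m
Δh = 0.04814 + 0.05600 + 0.027588 + 0.022932 + 0.02288 = 0.17754 m

180 mm of thermosteric rise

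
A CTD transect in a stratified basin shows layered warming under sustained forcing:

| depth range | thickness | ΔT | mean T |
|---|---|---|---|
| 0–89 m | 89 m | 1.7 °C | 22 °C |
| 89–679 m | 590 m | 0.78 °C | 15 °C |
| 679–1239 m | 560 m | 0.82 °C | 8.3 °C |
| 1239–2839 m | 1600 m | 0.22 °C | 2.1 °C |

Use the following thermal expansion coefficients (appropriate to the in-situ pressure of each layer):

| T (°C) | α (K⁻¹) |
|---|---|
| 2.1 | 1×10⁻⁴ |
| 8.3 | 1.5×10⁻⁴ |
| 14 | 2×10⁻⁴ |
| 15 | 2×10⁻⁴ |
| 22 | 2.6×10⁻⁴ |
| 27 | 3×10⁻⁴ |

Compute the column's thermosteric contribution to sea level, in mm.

about 235 mm

Layer 1 at 22 °C → α = 2.6×10⁻⁴ K⁻¹
Layer 2 at 15 °C → α = 2×10⁻⁴ K⁻¹
Layer 3 at 8.3 °C → α = 1.5×10⁻⁴ K⁻¹
Layer 4 at 2.1 °C → α = 1×10⁻⁴ K⁻¹
0–89 m: 2.6×10⁻⁴ × 1.7 × 89 = 0.039338 m
89–679 m: 590 × 2×10⁻⁴ × 0.78 = 0.09204 m
0.82 × 1.5×10⁻⁴ × 560 = 0.06888 m
1239–2839 m: 1600 × 0.22 × 1×10⁻⁴ = 0.03520 m
Δh = 0.039338 + 0.09204 + 0.06888 + 0.03520 = 0.235458 m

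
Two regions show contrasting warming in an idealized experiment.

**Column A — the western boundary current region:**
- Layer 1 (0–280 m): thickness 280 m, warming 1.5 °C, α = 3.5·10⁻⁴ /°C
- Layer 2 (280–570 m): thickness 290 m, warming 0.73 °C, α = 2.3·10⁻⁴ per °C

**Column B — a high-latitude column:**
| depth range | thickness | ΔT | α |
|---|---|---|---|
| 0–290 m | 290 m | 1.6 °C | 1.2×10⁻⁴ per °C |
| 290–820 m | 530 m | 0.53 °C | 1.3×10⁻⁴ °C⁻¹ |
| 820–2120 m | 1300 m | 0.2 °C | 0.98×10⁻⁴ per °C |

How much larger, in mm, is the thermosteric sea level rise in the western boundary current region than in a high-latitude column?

78.0 mm larger

A Layer 1: 280 × 3.5×10⁻⁴ × 1.5 = 0.14700 m
A 280–570 m: 0.73 × 2.3×10⁻⁴ × 290 = 0.048691 m
A total: 0.195691 m
B 0–290 m: 290 × 1.2×10⁻⁴ × 1.6 = 0.05568 m
B 290–820 m: 0.53 × 1.3×10⁻⁴ × 530 = 0.036517 m
B Layer 3: 0.98×10⁻⁴ × 1300 × 0.2 = 0.02548 m
B total: 0.117677 m
Difference: 0.195691 − 0.117677 = 0.078014 m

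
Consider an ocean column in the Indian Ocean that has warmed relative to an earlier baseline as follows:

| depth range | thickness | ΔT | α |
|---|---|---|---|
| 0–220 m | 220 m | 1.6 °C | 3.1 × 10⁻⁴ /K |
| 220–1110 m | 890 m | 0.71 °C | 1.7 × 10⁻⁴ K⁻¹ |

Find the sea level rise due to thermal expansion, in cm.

Layer 1: 3.1×10⁻⁴ × 220 × 1.6 = 0.10912 m
0.71 × 890 × 1.7×10⁻⁴ = 0.107423 m
Δh = 0.10912 + 0.107423 = 0.216543 m

Δh ≈ 22 cm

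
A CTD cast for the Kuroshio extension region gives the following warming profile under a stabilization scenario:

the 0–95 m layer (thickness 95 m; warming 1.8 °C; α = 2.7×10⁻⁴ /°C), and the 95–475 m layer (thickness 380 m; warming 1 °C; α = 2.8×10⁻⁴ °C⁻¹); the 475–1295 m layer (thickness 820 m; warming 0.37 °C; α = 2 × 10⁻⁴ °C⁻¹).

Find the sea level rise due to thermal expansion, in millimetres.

1.8 × 95 × 2.7×10⁻⁴ = 0.04617 m
1 × 380 × 2.8×10⁻⁴ = 0.10640 m
475–1295 m: 820 × 2×10⁻⁴ × 0.37 = 0.06068 m
Δh = 0.04617 + 0.10640 + 0.06068 = 0.21325 m

Δh = 210 mm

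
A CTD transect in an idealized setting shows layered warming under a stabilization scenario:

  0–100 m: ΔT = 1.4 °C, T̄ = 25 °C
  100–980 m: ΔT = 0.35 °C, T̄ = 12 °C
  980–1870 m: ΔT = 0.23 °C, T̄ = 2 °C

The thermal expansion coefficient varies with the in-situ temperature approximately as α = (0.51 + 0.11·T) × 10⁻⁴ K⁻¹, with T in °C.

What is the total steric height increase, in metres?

Layer 1: α = (0.51 + 0.11×25)×10⁻⁴ = 3.26×10⁻⁴ K⁻¹
Layer 2: α = (0.51 + 0.11×12)×10⁻⁴ = 1.83×10⁻⁴ K⁻¹
Layer 3: α = (0.51 + 0.11×2)×10⁻⁴ = 0.73×10⁻⁴ K⁻¹
Layer 1: 1.4 × 3.26×10⁻⁴ × 100 = 0.04564 m
Layer 2: 1.83×10⁻⁴ × 880 × 0.35 = 0.056364 m
980–1870 m: 890 × 0.23 × 0.73×10⁻⁴ = 0.0149431 m
Δh = 0.04564 + 0.056364 + 0.0149431 = 0.1169471 m ≈ 0.12 m

0.12 m of thermosteric rise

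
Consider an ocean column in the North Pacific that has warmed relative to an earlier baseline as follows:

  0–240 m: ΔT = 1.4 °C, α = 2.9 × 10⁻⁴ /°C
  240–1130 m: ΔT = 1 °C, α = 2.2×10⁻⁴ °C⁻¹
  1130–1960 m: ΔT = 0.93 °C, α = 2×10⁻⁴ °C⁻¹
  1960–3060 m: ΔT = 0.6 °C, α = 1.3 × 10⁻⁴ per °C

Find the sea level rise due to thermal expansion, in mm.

about 533 mm

1.4 × 2.9×10⁻⁴ × 240 = 0.09744 m
Layer 2: 1 × 890 × 2.2×10⁻⁴ = 0.19580 m
Layer 3: 0.93 × 2×10⁻⁴ × 830 = 0.15438 m
Layer 4: 0.6 × 1.3×10⁻⁴ × 1100 = 0.08580 m
Δh = 0.09744 + 0.19580 + 0.15438 + 0.08580 = 0.53342 m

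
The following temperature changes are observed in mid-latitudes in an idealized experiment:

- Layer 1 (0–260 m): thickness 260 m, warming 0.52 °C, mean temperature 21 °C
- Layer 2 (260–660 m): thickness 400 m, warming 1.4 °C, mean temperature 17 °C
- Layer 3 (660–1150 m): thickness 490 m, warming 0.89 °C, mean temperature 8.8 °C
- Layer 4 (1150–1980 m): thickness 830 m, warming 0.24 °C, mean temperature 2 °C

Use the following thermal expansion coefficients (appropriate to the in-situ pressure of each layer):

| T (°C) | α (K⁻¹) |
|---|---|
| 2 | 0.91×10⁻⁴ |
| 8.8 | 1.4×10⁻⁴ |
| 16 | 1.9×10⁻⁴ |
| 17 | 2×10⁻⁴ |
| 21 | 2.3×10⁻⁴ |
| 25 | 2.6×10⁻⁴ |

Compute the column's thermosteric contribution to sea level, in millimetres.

222 mm

Layer 1 at 21 °C → α = 2.3×10⁻⁴ K⁻¹
Layer 2 at 17 °C → α = 2×10⁻⁴ K⁻¹
Layer 3 at 8.8 °C → α = 1.4×10⁻⁴ K⁻¹
Layer 4 at 2 °C → α = 0.91×10⁻⁴ K⁻¹
2.3×10⁻⁴ × 260 × 0.52 = 0.031096 m
1.4 × 400 × 2×10⁻⁴ = 0.11200 m
Layer 3: 1.4×10⁻⁴ × 0.89 × 490 = 0.061054 m
1150–1980 m: 0.91×10⁻⁴ × 0.24 × 830 = 0.0181272 m
Δh = 0.031096 + 0.11200 + 0.061054 + 0.0181272 = 0.2222772 m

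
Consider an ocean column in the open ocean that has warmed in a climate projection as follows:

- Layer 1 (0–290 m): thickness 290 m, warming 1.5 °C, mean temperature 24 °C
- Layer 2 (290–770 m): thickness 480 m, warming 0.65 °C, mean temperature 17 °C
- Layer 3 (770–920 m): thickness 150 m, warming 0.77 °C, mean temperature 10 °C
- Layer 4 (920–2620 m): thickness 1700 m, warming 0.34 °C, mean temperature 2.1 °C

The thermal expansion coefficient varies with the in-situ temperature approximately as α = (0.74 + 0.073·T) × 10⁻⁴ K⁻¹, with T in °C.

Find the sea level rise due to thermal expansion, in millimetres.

Layer 1: α = (0.74 + 0.073×24)×10⁻⁴ = 2.492×10⁻⁴ K⁻¹
Layer 2: α = (0.74 + 0.073×17)×10⁻⁴ = 1.981×10⁻⁴ K⁻¹
Layer 3: α = (0.74 + 0.073×10)×10⁻⁴ = 1.47×10⁻⁴ K⁻¹
Layer 4: α = (0.74 + 0.073×2.1)×10⁻⁴ = 0.8933×10⁻⁴ K⁻¹
0–290 m: 290 × 1.5 × 2.492×10⁻⁴ = 0.108402 m
Layer 2: 480 × 0.65 × 1.981×10⁻⁴ = 0.0618072 m
Layer 3: 0.77 × 1.47×10⁻⁴ × 150 = 0.0169785 m
920–2620 m: 0.34 × 1700 × 0.8933×10⁻⁴ = 0.05163274 m
Δh = 0.108402 + 0.0618072 + 0.0169785 + 0.05163274 = 0.23882044 m

Δh = 240 mm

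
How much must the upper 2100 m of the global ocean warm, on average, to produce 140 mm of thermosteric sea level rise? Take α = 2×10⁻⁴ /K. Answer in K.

ΔT = Δh/(αH) = 0.14 / (2×10⁻⁴ × 2100) ≈ 0.3333 K

0.333 K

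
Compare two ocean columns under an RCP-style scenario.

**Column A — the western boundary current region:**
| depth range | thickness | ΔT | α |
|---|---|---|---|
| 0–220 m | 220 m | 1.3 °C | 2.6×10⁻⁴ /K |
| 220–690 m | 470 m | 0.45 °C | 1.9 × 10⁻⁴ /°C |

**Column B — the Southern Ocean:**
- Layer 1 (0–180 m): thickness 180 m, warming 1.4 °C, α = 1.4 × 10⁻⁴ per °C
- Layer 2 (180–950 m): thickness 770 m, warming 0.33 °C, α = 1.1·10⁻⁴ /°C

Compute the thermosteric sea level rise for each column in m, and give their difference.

Δh_A ≈ 0.11 m, Δh_B ≈ 0.063 m; difference ≈ 0.051 m

A Layer 1: 1.3 × 220 × 2.6×10⁻⁴ = 0.07436 m
A 220–690 m: 1.9×10⁻⁴ × 470 × 0.45 = 0.040185 m
A total: 0.114545 m
B 1.4×10⁻⁴ × 180 × 1.4 = 0.03528 m
B Layer 2: 770 × 1.1×10⁻⁴ × 0.33 = 0.027951 m
B total: 0.063231 m
Difference: 0.114545 − 0.063231 = 0.051314 m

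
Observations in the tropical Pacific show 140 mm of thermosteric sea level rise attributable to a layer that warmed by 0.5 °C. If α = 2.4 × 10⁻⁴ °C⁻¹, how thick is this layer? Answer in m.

about 1170 m

H = Δh/(αΔT) = 0.14 / (2.4×10⁻⁴ × 0.5) ≈ 1167 m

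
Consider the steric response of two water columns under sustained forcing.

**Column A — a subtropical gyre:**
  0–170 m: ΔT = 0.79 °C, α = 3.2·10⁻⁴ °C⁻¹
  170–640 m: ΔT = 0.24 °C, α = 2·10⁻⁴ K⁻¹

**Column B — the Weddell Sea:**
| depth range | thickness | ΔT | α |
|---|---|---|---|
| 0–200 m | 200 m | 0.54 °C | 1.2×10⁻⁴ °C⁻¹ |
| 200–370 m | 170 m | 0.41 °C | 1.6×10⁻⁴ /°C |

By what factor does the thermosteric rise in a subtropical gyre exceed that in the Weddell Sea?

a factor of 2.72

A Layer 1: 3.2×10⁻⁴ × 0.79 × 170 = 0.042976 m
A Layer 2: 0.24 × 2×10⁻⁴ × 470 = 0.02256 m
A total: 0.065536 m
B 1.2×10⁻⁴ × 0.54 × 200 = 0.01296 m
B 200–370 m: 1.6×10⁻⁴ × 170 × 0.41 = 0.011152 m
B total: 0.024112 m
Ratio: 0.065536 / 0.024112 ≈ 2.718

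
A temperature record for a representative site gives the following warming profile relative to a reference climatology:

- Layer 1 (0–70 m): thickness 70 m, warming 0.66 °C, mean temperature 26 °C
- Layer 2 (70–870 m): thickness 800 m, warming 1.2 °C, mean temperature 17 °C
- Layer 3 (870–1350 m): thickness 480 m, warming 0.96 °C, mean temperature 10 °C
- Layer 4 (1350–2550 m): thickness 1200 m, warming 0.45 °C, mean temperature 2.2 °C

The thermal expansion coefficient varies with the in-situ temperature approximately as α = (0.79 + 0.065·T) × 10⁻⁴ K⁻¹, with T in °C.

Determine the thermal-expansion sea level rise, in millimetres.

Δh ≈ 310 mm

Layer 1: α = (0.79 + 0.065×26)×10⁻⁴ = 2.48×10⁻⁴ K⁻¹
Layer 2: α = (0.79 + 0.065×17)×10⁻⁴ = 1.895×10⁻⁴ K⁻¹
Layer 3: α = (0.79 + 0.065×10)×10⁻⁴ = 1.44×10⁻⁴ K⁻¹
Layer 4: α = (0.79 + 0.065×2.2)×10⁻⁴ = 0.933×10⁻⁴ K⁻¹
Layer 1: 0.66 × 70 × 2.48×10⁻⁴ = 0.0114576 m
1.2 × 800 × 1.895×10⁻⁴ = 0.18192 m
480 × 1.44×10⁻⁴ × 0.96 = 0.0663552 m
1350–2550 m: 0.45 × 0.933×10⁻⁴ × 1200 = 0.050382 m
Δh = 0.0114576 + 0.18192 + 0.0663552 + 0.050382 = 0.3101148 m ≈ 310 mm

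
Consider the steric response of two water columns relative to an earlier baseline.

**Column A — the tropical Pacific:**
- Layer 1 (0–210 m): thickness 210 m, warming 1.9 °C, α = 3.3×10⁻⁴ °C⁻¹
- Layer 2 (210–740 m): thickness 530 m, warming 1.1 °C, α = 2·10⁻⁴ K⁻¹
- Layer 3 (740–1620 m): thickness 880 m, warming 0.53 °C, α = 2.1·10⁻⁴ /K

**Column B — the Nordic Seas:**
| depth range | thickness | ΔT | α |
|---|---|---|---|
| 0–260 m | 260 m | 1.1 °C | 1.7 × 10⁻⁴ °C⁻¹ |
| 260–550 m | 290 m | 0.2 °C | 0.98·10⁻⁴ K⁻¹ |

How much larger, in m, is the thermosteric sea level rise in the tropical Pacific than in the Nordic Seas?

Δh_A − Δh_B ≈ 0.292 m

A 210 × 1.9 × 3.3×10⁻⁴ = 0.13167 m
A 210–740 m: 2×10⁻⁴ × 530 × 1.1 = 0.11660 m
A 740–1620 m: 880 × 2.1×10⁻⁴ × 0.53 = 0.097944 m
A total: 0.346214 m
B 1.1 × 260 × 1.7×10⁻⁴ = 0.04862 m
B 260–550 m: 290 × 0.98×10⁻⁴ × 0.2 = 0.005684 m
B total: 0.054304 m
Difference: 0.346214 − 0.054304 = 0.29191 m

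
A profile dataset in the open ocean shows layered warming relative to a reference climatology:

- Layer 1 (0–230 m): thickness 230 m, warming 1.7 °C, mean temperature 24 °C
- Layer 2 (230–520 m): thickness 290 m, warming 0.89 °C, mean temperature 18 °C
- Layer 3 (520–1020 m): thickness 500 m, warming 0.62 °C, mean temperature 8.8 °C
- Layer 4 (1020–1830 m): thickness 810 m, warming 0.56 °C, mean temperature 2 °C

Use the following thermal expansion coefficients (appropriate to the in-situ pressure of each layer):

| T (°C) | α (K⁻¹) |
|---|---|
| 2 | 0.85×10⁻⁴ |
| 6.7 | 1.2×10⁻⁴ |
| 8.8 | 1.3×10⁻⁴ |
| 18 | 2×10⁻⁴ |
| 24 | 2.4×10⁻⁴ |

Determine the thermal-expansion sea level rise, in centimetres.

Δh ≈ 22.4 cm

Layer 1 at 24 °C → α = 2.4×10⁻⁴ K⁻¹
Layer 2 at 18 °C → α = 2×10⁻⁴ K⁻¹
Layer 3 at 8.8 °C → α = 1.3×10⁻⁴ K⁻¹
Layer 4 at 2 °C → α = 0.85×10⁻⁴ K⁻¹
Layer 1: 1.7 × 2.4×10⁻⁴ × 230 = 0.09384 m
290 × 2×10⁻⁴ × 0.89 = 0.05162 m
1.3×10⁻⁴ × 0.62 × 500 = 0.04030 m
Layer 4: 0.85×10⁻⁴ × 810 × 0.56 = 0.038556 m
Δh = 0.09384 + 0.05162 + 0.04030 + 0.038556 = 0.224316 m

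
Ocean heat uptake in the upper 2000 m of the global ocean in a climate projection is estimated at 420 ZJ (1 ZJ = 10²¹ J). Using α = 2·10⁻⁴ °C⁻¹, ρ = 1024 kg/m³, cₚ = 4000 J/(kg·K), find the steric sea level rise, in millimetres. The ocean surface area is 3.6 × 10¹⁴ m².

57 mm of thermosteric rise

Per unit area: Q = 420×10²¹ / (3.6×10¹⁴) ≈ 1.167×10⁹ J/m²
Δh = αQ/(ρcₚ) = 2×10⁻⁴ × 1.167×10⁹ / (1024 × 4000) ≈ 0.056982 m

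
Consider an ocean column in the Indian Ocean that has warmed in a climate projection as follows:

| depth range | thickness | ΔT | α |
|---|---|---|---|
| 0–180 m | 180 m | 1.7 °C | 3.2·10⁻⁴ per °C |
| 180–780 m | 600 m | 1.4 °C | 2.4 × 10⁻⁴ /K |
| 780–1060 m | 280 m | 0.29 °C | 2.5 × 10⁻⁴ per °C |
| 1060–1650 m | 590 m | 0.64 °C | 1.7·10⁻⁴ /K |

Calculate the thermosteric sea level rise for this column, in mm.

Δh ≈ 384 mm

Layer 1: 1.7 × 3.2×10⁻⁴ × 180 = 0.09792 m
180–780 m: 600 × 1.4 × 2.4×10⁻⁴ = 0.20160 m
780–1060 m: 0.29 × 280 × 2.5×10⁻⁴ = 0.02030 m
590 × 0.64 × 1.7×10⁻⁴ = 0.064192 m
Δh = 0.09792 + 0.20160 + 0.02030 + 0.064192 = 0.384012 m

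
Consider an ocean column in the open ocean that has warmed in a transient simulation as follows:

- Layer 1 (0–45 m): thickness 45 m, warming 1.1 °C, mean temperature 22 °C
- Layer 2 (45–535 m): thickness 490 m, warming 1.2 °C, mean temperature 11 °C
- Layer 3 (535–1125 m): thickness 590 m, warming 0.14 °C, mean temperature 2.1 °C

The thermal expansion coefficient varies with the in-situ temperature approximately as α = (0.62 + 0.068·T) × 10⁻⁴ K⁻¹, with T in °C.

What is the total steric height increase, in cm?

Layer 1: α = (0.62 + 0.068×22)×10⁻⁴ = 2.116×10⁻⁴ K⁻¹
Layer 2: α = (0.62 + 0.068×11)×10⁻⁴ = 1.368×10⁻⁴ K⁻¹
Layer 3: α = (0.62 + 0.068×2.1)×10⁻⁴ = 0.7628×10⁻⁴ K⁻¹
0–45 m: 1.1 × 2.116×10⁻⁴ × 45 = 0.0104742 m
Layer 2: 490 × 1.2 × 1.368×10⁻⁴ = 0.0804384 m
Layer 3: 0.14 × 590 × 0.7628×10⁻⁴ = 0.006300728 m
Δh = 0.0104742 + 0.0804384 + 0.006300728 = 0.097213328 m

Δh = 9.72 cm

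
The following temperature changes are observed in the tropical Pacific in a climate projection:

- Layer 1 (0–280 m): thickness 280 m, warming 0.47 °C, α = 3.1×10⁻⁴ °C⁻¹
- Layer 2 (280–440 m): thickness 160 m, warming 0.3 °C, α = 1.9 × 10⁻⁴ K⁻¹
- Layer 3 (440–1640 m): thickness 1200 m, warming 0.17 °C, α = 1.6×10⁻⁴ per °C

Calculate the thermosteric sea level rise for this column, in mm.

Δh ≈ 82.6 mm

Layer 1: 0.47 × 280 × 3.1×10⁻⁴ = 0.040796 m
1.9×10⁻⁴ × 0.3 × 160 = 0.00912 m
1200 × 0.17 × 1.6×10⁻⁴ = 0.03264 m
Δh = 0.040796 + 0.00912 + 0.03264 = 0.082556 m ≈ 82.6 mm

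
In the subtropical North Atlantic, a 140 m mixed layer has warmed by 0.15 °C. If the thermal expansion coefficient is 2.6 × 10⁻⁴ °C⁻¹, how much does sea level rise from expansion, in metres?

Δh ≈ 0.0055 m

Δh = αΔT·H = 2.6×10⁻⁴ × 0.15 × 140 = 0.00546 m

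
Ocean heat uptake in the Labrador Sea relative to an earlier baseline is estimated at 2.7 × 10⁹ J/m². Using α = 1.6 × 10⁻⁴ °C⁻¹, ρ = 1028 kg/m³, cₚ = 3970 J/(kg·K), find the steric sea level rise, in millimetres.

Δh = αQ/(ρcₚ) = 1.6×10⁻⁴ × 2.7×10⁹ / (1028 × 3970) ≈ 0.10585 m

about 110 mm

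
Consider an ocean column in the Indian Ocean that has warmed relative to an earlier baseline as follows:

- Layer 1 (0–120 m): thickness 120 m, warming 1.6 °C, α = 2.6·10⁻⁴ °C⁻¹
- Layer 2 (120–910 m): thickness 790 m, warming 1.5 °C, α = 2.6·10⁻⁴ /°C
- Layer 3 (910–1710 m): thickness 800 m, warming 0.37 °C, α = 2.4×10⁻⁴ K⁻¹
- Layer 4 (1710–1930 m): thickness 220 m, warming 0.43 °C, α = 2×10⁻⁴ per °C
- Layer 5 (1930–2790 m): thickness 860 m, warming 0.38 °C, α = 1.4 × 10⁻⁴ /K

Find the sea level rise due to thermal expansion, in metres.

0.494 m

0–120 m: 1.6 × 2.6×10⁻⁴ × 120 = 0.04992 m
Layer 2: 2.6×10⁻⁴ × 790 × 1.5 = 0.30810 m
800 × 0.37 × 2.4×10⁻⁴ = 0.07104 m
1710–1930 m: 2×10⁻⁴ × 220 × 0.43 = 0.01892 m
Layer 5: 0.38 × 860 × 1.4×10⁻⁴ = 0.045752 m
Δh = 0.04992 + 0.30810 + 0.07104 + 0.01892 + 0.045752 = 0.493732 m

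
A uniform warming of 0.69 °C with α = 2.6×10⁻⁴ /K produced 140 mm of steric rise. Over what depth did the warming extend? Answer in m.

H = Δh/(αΔT) = 0.14 / (2.6×10⁻⁴ × 0.69) ≈ 780.4 m

about 780 m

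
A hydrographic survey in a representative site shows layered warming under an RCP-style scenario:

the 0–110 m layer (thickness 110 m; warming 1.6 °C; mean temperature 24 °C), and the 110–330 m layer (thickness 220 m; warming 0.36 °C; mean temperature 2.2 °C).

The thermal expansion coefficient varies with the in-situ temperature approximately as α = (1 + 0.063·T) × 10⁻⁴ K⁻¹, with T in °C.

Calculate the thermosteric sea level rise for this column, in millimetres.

Layer 1: α = (1 + 0.063×24)×10⁻⁴ = 2.512×10⁻⁴ K⁻¹
Layer 2: α = (1 + 0.063×2.2)×10⁻⁴ = 1.1386×10⁻⁴ K⁻¹
Layer 1: 110 × 2.512×10⁻⁴ × 1.6 = 0.0442112 m
110–330 m: 220 × 0.36 × 1.1386×10⁻⁴ = 0.009017712 m
Δh = 0.0442112 + 0.009017712 = 0.053228912 m

Δh = 53.2 mm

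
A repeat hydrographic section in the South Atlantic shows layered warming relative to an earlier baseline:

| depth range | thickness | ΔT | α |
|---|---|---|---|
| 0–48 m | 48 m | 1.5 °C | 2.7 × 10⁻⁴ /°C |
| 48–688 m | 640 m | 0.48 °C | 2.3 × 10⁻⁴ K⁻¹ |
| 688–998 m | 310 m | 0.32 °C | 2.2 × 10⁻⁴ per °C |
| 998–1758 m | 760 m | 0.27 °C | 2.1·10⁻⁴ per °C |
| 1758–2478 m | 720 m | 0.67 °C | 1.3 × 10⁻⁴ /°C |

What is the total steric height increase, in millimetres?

Layer 1: 1.5 × 48 × 2.7×10⁻⁴ = 0.01944 m
Layer 2: 640 × 2.3×10⁻⁴ × 0.48 = 0.070656 m
2.2×10⁻⁴ × 0.32 × 310 = 0.021824 m
Layer 4: 760 × 0.27 × 2.1×10⁻⁴ = 0.043092 m
Layer 5: 0.67 × 1.3×10⁻⁴ × 720 = 0.062712 m
Δh = 0.01944 + 0.070656 + 0.021824 + 0.043092 + 0.062712 = 0.217724 m ≈ 218 mm

218 mm of thermosteric rise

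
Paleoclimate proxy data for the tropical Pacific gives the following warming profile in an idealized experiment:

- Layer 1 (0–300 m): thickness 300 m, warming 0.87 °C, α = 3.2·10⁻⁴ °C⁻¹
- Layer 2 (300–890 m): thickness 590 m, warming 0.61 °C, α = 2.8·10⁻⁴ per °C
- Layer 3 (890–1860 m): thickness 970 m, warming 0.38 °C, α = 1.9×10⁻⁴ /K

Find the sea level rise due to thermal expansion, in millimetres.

3.2×10⁻⁴ × 0.87 × 300 = 0.08352 m
300–890 m: 0.61 × 2.8×10⁻⁴ × 590 = 0.100772 m
890–1860 m: 1.9×10⁻⁴ × 0.38 × 970 = 0.070034 m
Δh = 0.08352 + 0.100772 + 0.070034 = 0.254326 m

Δh = 254 mm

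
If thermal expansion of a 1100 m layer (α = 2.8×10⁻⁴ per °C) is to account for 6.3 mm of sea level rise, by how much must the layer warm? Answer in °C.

about 0.0205 °C

ΔT = Δh/(αH) = 0.0063 / (2.8×10⁻⁴ × 1100) ≈ 0.02045 °C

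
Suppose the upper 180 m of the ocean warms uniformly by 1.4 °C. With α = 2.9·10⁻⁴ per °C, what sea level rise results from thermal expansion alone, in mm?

Δh = αΔT·H = 2.9×10⁻⁴ × 1.4 × 180 = 0.07308 m

73 mm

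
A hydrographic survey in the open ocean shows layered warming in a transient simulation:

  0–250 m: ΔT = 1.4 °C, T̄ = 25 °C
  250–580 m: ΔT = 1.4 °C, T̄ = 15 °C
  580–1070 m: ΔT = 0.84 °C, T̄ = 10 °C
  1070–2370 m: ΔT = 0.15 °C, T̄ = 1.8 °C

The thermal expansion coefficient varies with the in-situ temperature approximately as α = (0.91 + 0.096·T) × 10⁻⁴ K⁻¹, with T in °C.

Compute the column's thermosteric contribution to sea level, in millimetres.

Layer 1: α = (0.91 + 0.096×25)×10⁻⁴ = 3.31×10⁻⁴ K⁻¹
Layer 2: α = (0.91 + 0.096×15)×10⁻⁴ = 2.35×10⁻⁴ K⁻¹
Layer 3: α = (0.91 + 0.096×10)×10⁻⁴ = 1.87×10⁻⁴ K⁻¹
Layer 4: α = (0.91 + 0.096×1.8)×10⁻⁴ = 1.0828×10⁻⁴ K⁻¹
Layer 1: 250 × 1.4 × 3.31×10⁻⁴ = 0.11585 m
1.4 × 2.35×10⁻⁴ × 330 = 0.10857 m
Layer 3: 490 × 0.84 × 1.87×10⁻⁴ = 0.0769692 m
1070–2370 m: 0.15 × 1300 × 1.0828×10⁻⁴ = 0.0211146 m
Δh = 0.11585 + 0.10857 + 0.0769692 + 0.0211146 = 0.3225038 m

Δh ≈ 323 mm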